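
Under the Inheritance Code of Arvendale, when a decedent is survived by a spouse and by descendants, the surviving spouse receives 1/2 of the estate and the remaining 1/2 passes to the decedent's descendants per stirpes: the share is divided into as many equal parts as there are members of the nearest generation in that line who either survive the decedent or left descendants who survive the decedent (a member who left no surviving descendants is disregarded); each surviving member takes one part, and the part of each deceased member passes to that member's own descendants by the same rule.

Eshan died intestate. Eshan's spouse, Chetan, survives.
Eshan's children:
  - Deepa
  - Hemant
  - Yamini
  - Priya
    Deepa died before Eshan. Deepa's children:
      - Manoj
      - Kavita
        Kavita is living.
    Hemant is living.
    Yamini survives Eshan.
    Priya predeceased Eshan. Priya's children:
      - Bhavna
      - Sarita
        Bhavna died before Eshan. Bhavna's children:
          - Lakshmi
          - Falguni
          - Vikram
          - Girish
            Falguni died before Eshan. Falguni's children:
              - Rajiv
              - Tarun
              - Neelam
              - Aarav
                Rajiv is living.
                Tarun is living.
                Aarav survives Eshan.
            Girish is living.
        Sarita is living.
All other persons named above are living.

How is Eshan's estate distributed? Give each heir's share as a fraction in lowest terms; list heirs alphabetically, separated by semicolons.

Chetan, as surviving spouse, takes 1/2.
The remaining 1/2 passes to Eshan's descendants per stirpes.
The 1/2 is divided into 4 equal shares of 1/8 among Deepa, Hemant, Yamini, Priya.
Deepa predeceased; the 1/8 allotted to Deepa's branch passes to Deepa's issue by representation.
The 1/8 is divided into 2 equal shares of 1/16 among Manoj, Kavita.
Manoj is living and takes 1/16.
Kavita is living and takes 1/16.
Hemant is living and takes 1/8.
Yamini is living and takes 1/8.
Priya predeceased; the 1/8 allotted to Priya's branch passes to Priya's issue by representation.
The 1/8 is divided into 2 equal shares of 1/16 among Bhavna, Sarita.
Bhavna predeceased; the 1/16 allotted to Bhavna's branch passes to Bhavna's issue by representation.
The 1/16 is divided into 4 equal shares of 1/64 among Lakshmi, Falguni, Vikram, Girish.
Lakshmi is living and takes 1/64.
Falguni predeceased; the 1/64 allotted to Falguni's branch passes to Falguni's issue by representation.
The 1/64 is divided into 4 equal shares of 1/256 among Rajiv, Tarun, Neelam, Aarav.
Rajiv is living and takes 1/256.
Tarun is living and takes 1/256.
Neelam is living and takes 1/256.
Aarav is living and takes 1/256.
Vikram is living and takes 1/64.
Girish is living and takes 1/64.
Sarita is living and takes 1/16.

Aarav 1/256; Chetan 1/2; Girish 1/64; Hemant 1/8; Kavita 1/16; Lakshmi 1/64; Manoj 1/16; Neelam 1/256; Rajiv 1/256; Sarita 1/16; Tarun 1/256; Vikram 1/64; Yamini 1/8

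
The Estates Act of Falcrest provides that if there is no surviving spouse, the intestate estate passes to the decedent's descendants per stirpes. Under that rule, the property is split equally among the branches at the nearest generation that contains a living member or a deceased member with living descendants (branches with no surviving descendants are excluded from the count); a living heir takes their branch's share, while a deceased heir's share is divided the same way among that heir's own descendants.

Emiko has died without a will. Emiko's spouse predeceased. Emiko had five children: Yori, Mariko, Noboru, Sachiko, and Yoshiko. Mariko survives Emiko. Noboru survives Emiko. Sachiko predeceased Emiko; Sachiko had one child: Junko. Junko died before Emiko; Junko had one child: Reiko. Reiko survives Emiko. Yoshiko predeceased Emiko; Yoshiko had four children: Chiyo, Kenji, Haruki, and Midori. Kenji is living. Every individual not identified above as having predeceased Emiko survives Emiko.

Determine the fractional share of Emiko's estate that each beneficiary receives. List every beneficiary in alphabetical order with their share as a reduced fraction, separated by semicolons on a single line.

There is no surviving spouse, so the entire estate passes to Emiko's descendants per stirpes.
The estate is divided into 5 equal shares of 1/5 among Yori, Mariko, Noboru, Sachiko, Yoshiko.
Yori is living and takes 1/5.
Mariko is living and takes 1/5.
Noboru is living and takes 1/5.
Sachiko predeceased; the 1/5 allotted to Sachiko's branch passes to Sachiko's issue by representation.
Junko's line is the sole branch at this level, so the full 1/5 passes to Junko's issue by representation.
Reiko is the sole taker at this level and receives the full 1/5.
Yoshiko predeceased; the 1/5 allotted to Yoshiko's branch passes to Yoshiko's issue by representation.
The 1/5 is divided into 4 equal shares of 1/20 among Chiyo, Kenji, Haruki, Midori.
Chiyo is living and takes 1/20.
Kenji is living and takes 1/20.
Haruki is living and takes 1/20.
Midori is living and takes 1/20.

Chiyo 1/20; Haruki 1/20; Kenji 1/20; Mariko 1/5; Midori 1/20; Noboru 1/5; Reiko 1/5; Yori 1/5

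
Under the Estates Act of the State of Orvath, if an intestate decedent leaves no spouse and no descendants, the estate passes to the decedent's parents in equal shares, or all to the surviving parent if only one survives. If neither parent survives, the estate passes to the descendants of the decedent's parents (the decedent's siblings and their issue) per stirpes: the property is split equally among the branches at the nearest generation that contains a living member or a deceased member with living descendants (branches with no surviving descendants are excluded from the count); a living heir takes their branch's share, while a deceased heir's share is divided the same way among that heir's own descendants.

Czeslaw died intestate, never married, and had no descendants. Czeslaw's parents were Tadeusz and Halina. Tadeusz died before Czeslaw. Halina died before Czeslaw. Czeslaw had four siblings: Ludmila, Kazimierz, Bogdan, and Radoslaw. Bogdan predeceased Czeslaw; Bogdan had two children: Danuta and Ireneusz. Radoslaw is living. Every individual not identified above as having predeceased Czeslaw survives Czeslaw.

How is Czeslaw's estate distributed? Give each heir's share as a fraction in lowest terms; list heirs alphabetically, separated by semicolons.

Neither parent survives and there are no descendants, so the estate passes to Czeslaw's siblings and their issue per stirpes.
The estate is divided into 4 equal shares of 1/4 among Ludmila, Kazimierz, Bogdan, Radoslaw.
Ludmila is living and takes 1/4.
Kazimierz is living and takes 1/4.
Bogdan predeceased; the 1/4 allotted to Bogdan's branch passes to Bogdan's issue by representation.
The 1/4 is divided into 2 equal shares of 1/8 among Danuta, Ireneusz.
Danuta is living and takes 1/8.
Ireneusz is living and takes 1/8.
Radoslaw is living and takes 1/4.

Danuta 1/8; Ireneusz 1/8; Kazimierz 1/4; Ludmila 1/4; Radoslaw 1/4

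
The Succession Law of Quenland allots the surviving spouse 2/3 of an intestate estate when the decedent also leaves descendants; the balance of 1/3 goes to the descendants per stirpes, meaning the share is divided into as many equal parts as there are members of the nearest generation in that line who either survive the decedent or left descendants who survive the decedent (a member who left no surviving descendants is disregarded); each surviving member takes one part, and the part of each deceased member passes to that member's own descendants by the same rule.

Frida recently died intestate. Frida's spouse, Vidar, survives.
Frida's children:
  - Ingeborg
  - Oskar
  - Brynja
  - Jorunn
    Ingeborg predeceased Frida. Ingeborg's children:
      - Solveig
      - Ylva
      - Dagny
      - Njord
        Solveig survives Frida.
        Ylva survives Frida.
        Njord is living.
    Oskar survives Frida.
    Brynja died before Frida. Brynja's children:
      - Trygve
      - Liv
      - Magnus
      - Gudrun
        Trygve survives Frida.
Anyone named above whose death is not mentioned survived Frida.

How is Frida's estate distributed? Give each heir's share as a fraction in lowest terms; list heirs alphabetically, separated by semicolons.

Dagny 1/48; Gudrun 1/48; Jorunn 1/12; Liv 1/48; Magnus 1/48; Njord 1/48; Oskar 1/12; Solveig 1/48; Trygve 1/48; Vidar 2/3; Ylva 1/48

Vidar, as surviving spouse, takes 2/3.
The remaining 1/3 passes to Frida's descendants per stirpes.
The 1/3 is divided into 4 equal shares of 1/12 among Ingeborg, Oskar, Brynja, Jorunn.
Ingeborg predeceased; the 1/12 allotted to Ingeborg's branch passes to Ingeborg's issue by representation.
The 1/12 is divided into 4 equal shares of 1/48 among Solveig, Ylva, Dagny, Njord.
Solveig is living and takes 1/48.
Ylva is living and takes 1/48.
Dagny is living and takes 1/48.
Njord is living and takes 1/48.
Oskar is living and takes 1/12.
Brynja predeceased; the 1/12 allotted to Brynja's branch passes to Brynja's issue by representation.
The 1/12 is divided into 4 equal shares of 1/48 among Trygve, Liv, Magnus, Gudrun.
Trygve is living and takes 1/48.
Liv is living and takes 1/48.
Magnus is living and takes 1/48.
Gudrun is living and takes 1/48.
Jorunn is living and takes 1/12.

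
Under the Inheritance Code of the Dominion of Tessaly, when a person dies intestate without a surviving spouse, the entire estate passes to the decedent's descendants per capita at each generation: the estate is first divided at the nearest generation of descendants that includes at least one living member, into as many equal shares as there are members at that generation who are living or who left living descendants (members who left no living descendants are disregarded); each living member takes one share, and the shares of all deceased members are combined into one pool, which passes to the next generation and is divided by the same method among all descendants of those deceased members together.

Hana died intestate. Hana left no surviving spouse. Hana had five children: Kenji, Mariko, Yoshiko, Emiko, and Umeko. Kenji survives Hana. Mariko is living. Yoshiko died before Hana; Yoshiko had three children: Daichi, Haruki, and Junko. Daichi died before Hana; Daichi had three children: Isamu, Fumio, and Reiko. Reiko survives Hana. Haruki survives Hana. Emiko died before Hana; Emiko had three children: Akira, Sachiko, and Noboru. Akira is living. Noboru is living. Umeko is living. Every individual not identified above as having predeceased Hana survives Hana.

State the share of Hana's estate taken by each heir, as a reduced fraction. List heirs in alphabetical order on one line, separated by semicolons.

There is no surviving spouse, so the entire estate passes to Hana's descendants per capita at each generation.
At generation 1 (Kenji, Mariko, Yoshiko, Emiko, Umeko) there are 5 shares of (1)/5 = 1/5 each.
Living: Kenji, Mariko, and Umeko — each takes 1/5.
Deceased: Yoshiko and Emiko. Their combined 2/5 is pooled and carried to generation 2.
At generation 2 (Daichi, Haruki, Junko, Akira, Sachiko, Noboru) there are 6 shares of (2/5)/6 = 1/15 each.
Living: Haruki, Junko, Akira, Sachiko, and Noboru — each takes 1/15.
Deceased: Daichi. That 1/15 share is carried to generation 3.
At generation 3 (Isamu, Fumio, Reiko) there are 3 shares of (1/15)/3 = 1/45 each.
Living: Isamu, Fumio, and Reiko — each takes 1/45.

Akira 1/15; Fumio 1/45; Haruki 1/15; Isamu 1/45; Junko 1/15; Kenji 1/5; Mariko 1/5; Noboru 1/15; Reiko 1/45; Sachiko 1/15; Umeko 1/5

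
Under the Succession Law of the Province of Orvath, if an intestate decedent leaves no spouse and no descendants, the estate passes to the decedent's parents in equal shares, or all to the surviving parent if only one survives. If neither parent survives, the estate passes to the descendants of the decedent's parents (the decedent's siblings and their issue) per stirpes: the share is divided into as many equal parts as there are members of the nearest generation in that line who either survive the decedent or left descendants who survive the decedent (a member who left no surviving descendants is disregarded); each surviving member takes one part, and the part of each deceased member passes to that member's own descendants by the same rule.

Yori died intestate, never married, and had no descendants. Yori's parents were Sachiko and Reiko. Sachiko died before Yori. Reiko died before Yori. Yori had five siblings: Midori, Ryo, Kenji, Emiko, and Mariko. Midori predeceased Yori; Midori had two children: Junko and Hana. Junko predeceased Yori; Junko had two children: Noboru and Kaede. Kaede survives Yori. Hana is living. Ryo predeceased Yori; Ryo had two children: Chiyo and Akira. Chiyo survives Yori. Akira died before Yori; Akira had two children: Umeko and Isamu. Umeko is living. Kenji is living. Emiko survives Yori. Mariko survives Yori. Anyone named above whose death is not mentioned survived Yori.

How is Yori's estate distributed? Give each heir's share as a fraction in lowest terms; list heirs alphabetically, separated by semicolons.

Chiyo 1/10; Emiko 1/5; Hana 1/10; Isamu 1/20; Kaede 1/20; Kenji 1/5; Mariko 1/5; Noboru 1/20; Umeko 1/20

Neither parent survives and there are no descendants, so the estate passes to Yori's siblings and their issue per stirpes.
The estate is divided into 5 equal shares of 1/5 among Midori, Ryo, Kenji, Emiko, Mariko.
Midori predeceased; the 1/5 allotted to Midori's branch passes to Midori's issue by representation.
The 1/5 is divided into 2 equal shares of 1/10 among Junko, Hana.
Junko predeceased; the 1/10 allotted to Junko's branch passes to Junko's issue by representation.
The 1/10 is divided into 2 equal shares of 1/20 among Noboru, Kaede.
Noboru is living and takes 1/20.
Kaede is living and takes 1/20.
Hana is living and takes 1/10.
Ryo predeceased; the 1/5 allotted to Ryo's branch passes to Ryo's issue by representation.
The 1/5 is divided into 2 equal shares of 1/10 among Chiyo, Akira.
Chiyo is living and takes 1/10.
Akira predeceased; the 1/10 allotted to Akira's branch passes to Akira's issue by representation.
The 1/10 is divided into 2 equal shares of 1/20 among Umeko, Isamu.
Umeko is living and takes 1/20.
Isamu is living and takes 1/20.
Kenji is living and takes 1/5.
Emiko is living and takes 1/5.
Mariko is living and takes 1/5.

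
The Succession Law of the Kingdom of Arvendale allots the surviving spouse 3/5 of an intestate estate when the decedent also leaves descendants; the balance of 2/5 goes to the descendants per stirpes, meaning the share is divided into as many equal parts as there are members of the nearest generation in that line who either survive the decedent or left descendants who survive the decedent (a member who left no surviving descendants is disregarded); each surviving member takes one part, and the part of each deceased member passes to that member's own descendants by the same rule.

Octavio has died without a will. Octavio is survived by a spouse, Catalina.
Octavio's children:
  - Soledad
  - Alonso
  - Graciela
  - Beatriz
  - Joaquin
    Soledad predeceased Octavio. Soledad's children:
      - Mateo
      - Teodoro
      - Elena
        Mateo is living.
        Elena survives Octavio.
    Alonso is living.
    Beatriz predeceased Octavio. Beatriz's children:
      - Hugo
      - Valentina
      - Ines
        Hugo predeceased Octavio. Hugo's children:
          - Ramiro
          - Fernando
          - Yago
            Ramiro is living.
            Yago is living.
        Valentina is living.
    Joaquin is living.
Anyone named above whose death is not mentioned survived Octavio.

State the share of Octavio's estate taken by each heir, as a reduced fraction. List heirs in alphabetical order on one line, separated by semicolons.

Alonso 2/25; Catalina 3/5; Elena 2/75; Fernando 2/225; Graciela 2/25; Ines 2/75; Joaquin 2/25; Mateo 2/75; Ramiro 2/225; Teodoro 2/75; Valentina 2/75; Yago 2/225

Catalina, as surviving spouse, takes 3/5.
The remaining 2/5 passes to Octavio's descendants per stirpes.
The 2/5 is divided into 5 equal shares of 2/25 among Soledad, Alonso, Graciela, Beatriz, Joaquin.
Soledad predeceased; the 2/25 allotted to Soledad's branch passes to Soledad's issue by representation.
The 2/25 is divided into 3 equal shares of 2/75 among Mateo, Teodoro, Elena.
Mateo is living and takes 2/75.
Teodoro is living and takes 2/75.
Elena is living and takes 2/75.
Alonso is living and takes 2/25.
Graciela is living and takes 2/25.
Beatriz predeceased; the 2/25 allotted to Beatriz's branch passes to Beatriz's issue by representation.
The 2/25 is divided into 3 equal shares of 2/75 among Hugo, Valentina, Ines.
Hugo predeceased; the 2/75 allotted to Hugo's branch passes to Hugo's issue by representation.
The 2/75 is divided into 3 equal shares of 2/225 among Ramiro, Fernando, Yago.
Ramiro is living and takes 2/225.
Fernando is living and takes 2/225.
Yago is living and takes 2/225.
Valentina is living and takes 2/75.
Ines is living and takes 2/75.
Joaquin is living and takes 2/25.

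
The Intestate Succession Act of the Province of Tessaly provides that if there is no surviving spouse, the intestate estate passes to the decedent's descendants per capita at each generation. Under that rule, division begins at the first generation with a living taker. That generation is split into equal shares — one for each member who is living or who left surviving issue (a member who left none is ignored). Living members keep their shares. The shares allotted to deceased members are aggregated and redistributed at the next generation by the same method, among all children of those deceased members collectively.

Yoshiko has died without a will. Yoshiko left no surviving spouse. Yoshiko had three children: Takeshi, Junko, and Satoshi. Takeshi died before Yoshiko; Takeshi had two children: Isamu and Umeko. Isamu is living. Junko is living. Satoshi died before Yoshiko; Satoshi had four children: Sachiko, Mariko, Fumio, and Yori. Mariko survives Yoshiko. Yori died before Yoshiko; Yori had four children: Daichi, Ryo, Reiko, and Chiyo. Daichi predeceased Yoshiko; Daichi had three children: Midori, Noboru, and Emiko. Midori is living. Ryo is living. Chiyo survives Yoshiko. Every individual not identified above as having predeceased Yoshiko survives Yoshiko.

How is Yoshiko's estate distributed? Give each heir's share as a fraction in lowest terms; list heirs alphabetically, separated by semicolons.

Chiyo 1/36; Emiko 1/108; Fumio 1/9; Isamu 1/9; Junko 1/3; Mariko 1/9; Midori 1/108; Noboru 1/108; Reiko 1/36; Ryo 1/36; Sachiko 1/9; Umeko 1/9

There is no surviving spouse, so the entire estate passes to Yoshiko's descendants per capita at each generation.
At generation 1 (Takeshi, Junko, Satoshi) there are 3 shares of (1)/3 = 1/3 each.
Living: Junko — each takes 1/3.
Deceased: Takeshi and Satoshi. Their combined 2/3 is pooled and carried to generation 2.
At generation 2 (Isamu, Umeko, Sachiko, Mariko, Fumio, Yori) there are 6 shares of (2/3)/6 = 1/9 each.
Living: Isamu, Umeko, Sachiko, Mariko, and Fumio — each takes 1/9.
Deceased: Yori. That 1/9 share is carried to generation 3.
At generation 3 (Daichi, Ryo, Reiko, Chiyo) there are 4 shares of (1/9)/4 = 1/36 each.
Living: Ryo, Reiko, and Chiyo — each takes 1/36.
Deceased: Daichi. That 1/36 share is carried to generation 4.
At generation 4 (Midori, Noboru, Emiko) there are 3 shares of (1/36)/3 = 1/108 each.
Living: Midori, Noboru, and Emiko — each takes 1/108.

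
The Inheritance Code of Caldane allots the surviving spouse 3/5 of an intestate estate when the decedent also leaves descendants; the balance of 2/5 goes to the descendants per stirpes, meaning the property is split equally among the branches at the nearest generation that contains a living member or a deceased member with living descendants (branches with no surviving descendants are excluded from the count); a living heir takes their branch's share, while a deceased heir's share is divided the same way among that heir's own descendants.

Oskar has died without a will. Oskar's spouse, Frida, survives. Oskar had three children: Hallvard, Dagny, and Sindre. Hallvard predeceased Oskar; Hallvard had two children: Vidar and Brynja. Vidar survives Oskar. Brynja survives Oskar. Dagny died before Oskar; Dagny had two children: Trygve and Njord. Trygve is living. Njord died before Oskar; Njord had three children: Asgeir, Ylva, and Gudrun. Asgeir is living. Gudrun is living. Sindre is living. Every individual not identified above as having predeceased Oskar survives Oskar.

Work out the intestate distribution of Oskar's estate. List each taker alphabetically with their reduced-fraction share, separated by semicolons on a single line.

Asgeir 1/45; Brynja 1/15; Frida 3/5; Gudrun 1/45; Sindre 2/15; Trygve 1/15; Vidar 1/15; Ylva 1/45

Frida, as surviving spouse, takes 3/5.
The remaining 2/5 passes to Oskar's descendants per stirpes.
The 2/5 is divided into 3 equal shares of 2/15 among Hallvard, Dagny, Sindre.
Hallvard predeceased; the 2/15 allotted to Hallvard's branch passes to Hallvard's issue by representation.
The 2/15 is divided into 2 equal shares of 1/15 among Vidar, Brynja.
Vidar is living and takes 1/15.
Brynja is living and takes 1/15.
Dagny predeceased; the 2/15 allotted to Dagny's branch passes to Dagny's issue by representation.
The 2/15 is divided into 2 equal shares of 1/15 among Trygve, Njord.
Trygve is living and takes 1/15.
Njord predeceased; the 1/15 allotted to Njord's branch passes to Njord's issue by representation.
The 1/15 is divided into 3 equal shares of 1/45 among Asgeir, Ylva, Gudrun.
Asgeir is living and takes 1/45.
Ylva is living and takes 1/45.
Gudrun is living and takes 1/45.
Sindre is living and takes 2/15.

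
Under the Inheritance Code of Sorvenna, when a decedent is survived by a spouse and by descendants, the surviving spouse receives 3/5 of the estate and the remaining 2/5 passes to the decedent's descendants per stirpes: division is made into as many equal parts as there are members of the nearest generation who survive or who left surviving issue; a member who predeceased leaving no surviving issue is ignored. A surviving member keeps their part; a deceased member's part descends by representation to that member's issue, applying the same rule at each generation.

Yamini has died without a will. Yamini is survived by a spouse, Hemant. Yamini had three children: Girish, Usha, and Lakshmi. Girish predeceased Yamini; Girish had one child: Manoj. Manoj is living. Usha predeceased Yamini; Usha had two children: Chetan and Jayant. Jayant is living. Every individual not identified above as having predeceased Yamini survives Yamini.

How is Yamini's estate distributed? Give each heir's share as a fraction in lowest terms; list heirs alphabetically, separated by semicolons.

Chetan 1/15; Hemant 3/5; Jayant 1/15; Lakshmi 2/15; Manoj 2/15

Hemant, as surviving spouse, takes 3/5.
The remaining 2/5 passes to Yamini's descendants per stirpes.
The 2/5 is divided into 3 equal shares of 2/15 among Girish, Usha, Lakshmi.
Girish predeceased; the 2/15 allotted to Girish's branch passes to Girish's issue by representation.
Manoj is the sole taker at this level and receives the full 2/15.
Usha predeceased; the 2/15 allotted to Usha's branch passes to Usha's issue by representation.
The 2/15 is divided into 2 equal shares of 1/15 among Chetan, Jayant.
Chetan is living and takes 1/15.
Jayant is living and takes 1/15.
Lakshmi is living and takes 2/15.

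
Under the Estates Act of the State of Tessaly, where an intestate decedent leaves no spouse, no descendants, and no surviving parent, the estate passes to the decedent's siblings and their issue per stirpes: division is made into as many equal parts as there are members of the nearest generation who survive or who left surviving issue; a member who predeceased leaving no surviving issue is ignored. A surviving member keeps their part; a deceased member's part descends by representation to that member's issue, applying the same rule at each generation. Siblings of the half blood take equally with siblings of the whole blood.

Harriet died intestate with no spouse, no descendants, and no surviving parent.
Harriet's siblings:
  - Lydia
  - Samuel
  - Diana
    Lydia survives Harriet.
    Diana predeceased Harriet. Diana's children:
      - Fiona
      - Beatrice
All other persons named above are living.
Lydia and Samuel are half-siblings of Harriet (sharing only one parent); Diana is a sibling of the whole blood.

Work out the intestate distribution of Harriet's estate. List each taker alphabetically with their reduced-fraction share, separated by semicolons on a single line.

Beatrice 1/6; Fiona 1/6; Lydia 1/3; Samuel 1/3

No spouse, descendants, or parent survives, so the estate passes to Harriet's siblings per stirpes.
Half-blood and whole-blood siblings take equally under the stated rule.
The estate is divided into 3 equal shares of 1/3 among Lydia, Samuel, Diana.
Lydia is living and takes 1/3.
Samuel is living and takes 1/3.
Diana predeceased; the 1/3 allotted to Diana's branch passes to Diana's issue by representation.
The 1/3 is divided into 2 equal shares of 1/6 among Fiona, Beatrice.
Fiona is living and takes 1/6.
Beatrice is living and takes 1/6.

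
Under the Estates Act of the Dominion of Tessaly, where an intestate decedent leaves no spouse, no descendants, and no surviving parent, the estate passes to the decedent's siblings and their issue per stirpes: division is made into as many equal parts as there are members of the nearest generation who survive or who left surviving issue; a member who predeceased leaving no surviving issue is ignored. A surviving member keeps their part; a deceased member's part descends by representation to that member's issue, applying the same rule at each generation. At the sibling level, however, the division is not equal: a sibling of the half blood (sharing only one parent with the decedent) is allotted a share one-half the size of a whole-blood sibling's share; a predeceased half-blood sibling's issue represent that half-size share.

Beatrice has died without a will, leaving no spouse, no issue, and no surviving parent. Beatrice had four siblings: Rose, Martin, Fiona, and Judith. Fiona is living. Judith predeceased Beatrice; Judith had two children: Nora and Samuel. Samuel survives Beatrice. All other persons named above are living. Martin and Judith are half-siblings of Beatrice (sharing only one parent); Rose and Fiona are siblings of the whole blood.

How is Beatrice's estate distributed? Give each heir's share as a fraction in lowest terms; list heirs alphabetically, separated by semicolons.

No spouse, descendants, or parent survives, so the estate passes to Beatrice's siblings per stirpes.
Half-blood siblings count for one-half the weight of whole-blood siblings at the initial division.
Dividing 1 in proportion to weights (total weight 3): Rose (weight 1) → 1/3; Martin (weight 1/2) → 1/6; Fiona (weight 1) → 1/3; Judith (weight 1/2) → 1/6.
Rose is living and takes 1/3.
Martin is living and takes 1/6.
Fiona is living and takes 1/3.
Judith predeceased; the 1/6 allotted to Judith's branch passes to Judith's issue by representation.
The 1/6 is divided into 2 equal shares of 1/12 among Nora, Samuel.
Nora is living and takes 1/12.
Samuel is living and takes 1/12.

Fiona 1/3; Martin 1/6; Nora 1/12; Rose 1/3; Samuel 1/12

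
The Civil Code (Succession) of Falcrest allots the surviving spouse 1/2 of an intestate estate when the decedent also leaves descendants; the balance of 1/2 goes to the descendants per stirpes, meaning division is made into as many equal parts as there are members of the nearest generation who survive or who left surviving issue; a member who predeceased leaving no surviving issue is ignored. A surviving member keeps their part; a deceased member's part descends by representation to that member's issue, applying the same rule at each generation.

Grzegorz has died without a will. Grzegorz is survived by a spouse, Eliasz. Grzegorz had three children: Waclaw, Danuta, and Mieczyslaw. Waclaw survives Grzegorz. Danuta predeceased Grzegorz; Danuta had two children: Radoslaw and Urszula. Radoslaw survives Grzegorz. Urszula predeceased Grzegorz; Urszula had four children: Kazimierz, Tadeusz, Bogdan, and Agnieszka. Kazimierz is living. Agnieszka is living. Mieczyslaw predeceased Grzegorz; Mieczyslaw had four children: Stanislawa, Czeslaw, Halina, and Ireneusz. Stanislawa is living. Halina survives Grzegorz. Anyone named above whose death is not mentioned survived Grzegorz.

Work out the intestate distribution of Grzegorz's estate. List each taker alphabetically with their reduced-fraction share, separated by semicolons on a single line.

Eliasz, as surviving spouse, takes 1/2.
The remaining 1/2 passes to Grzegorz's descendants per stirpes.
The 1/2 is divided into 3 equal shares of 1/6 among Waclaw, Danuta, Mieczyslaw.
Waclaw is living and takes 1/6.
Danuta predeceased; the 1/6 allotted to Danuta's branch passes to Danuta's issue by representation.
The 1/6 is divided into 2 equal shares of 1/12 among Radoslaw, Urszula.
Radoslaw is living and takes 1/12.
Urszula predeceased; the 1/12 allotted to Urszula's branch passes to Urszula's issue by representation.
The 1/12 is divided into 4 equal shares of 1/48 among Kazimierz, Tadeusz, Bogdan, Agnieszka.
Kazimierz is living and takes 1/48.
Tadeusz is living and takes 1/48.
Bogdan is living and takes 1/48.
Agnieszka is living and takes 1/48.
Mieczyslaw predeceased; the 1/6 allotted to Mieczyslaw's branch passes to Mieczyslaw's issue by representation.
The 1/6 is divided into 4 equal shares of 1/24 among Stanislawa, Czeslaw, Halina, Ireneusz.
Stanislawa is living and takes 1/24.
Czeslaw is living and takes 1/24.
Halina is living and takes 1/24.
Ireneusz is living and takes 1/24.

Agnieszka 1/48; Bogdan 1/48; Czeslaw 1/24; Eliasz 1/2; Halina 1/24; Ireneusz 1/24; Kazimierz 1/48; Radoslaw 1/12; Stanislawa 1/24; Tadeusz 1/48; Waclaw 1/6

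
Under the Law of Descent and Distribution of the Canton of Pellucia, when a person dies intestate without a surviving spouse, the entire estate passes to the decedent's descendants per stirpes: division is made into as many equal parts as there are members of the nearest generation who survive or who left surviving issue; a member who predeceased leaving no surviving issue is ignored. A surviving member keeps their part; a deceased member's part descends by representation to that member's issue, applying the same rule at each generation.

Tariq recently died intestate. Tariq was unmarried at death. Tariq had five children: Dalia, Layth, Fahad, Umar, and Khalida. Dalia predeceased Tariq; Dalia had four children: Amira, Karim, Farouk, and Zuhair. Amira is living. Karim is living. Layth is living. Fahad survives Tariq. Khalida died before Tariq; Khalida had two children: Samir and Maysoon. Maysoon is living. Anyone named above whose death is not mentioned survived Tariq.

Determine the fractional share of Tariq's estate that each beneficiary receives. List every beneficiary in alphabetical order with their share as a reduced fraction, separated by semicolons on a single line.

Amira 1/20; Fahad 1/5; Farouk 1/20; Karim 1/20; Layth 1/5; Maysoon 1/10; Samir 1/10; Umar 1/5; Zuhair 1/20

There is no surviving spouse, so the entire estate passes to Tariq's descendants per stirpes.
The estate is divided into 5 equal shares of 1/5 among Dalia, Layth, Fahad, Umar, Khalida.
Dalia predeceased; the 1/5 allotted to Dalia's branch passes to Dalia's issue by representation.
The 1/5 is divided into 4 equal shares of 1/20 among Amira, Karim, Farouk, Zuhair.
Amira is living and takes 1/20.
Karim is living and takes 1/20.
Farouk is living and takes 1/20.
Zuhair is living and takes 1/20.
Layth is living and takes 1/5.
Fahad is living and takes 1/5.
Umar is living and takes 1/5.
Khalida predeceased; the 1/5 allotted to Khalida's branch passes to Khalida's issue by representation.
The 1/5 is divided into 2 equal shares of 1/10 among Samir, Maysoon.
Samir is living and takes 1/10.
Maysoon is living and takes 1/10.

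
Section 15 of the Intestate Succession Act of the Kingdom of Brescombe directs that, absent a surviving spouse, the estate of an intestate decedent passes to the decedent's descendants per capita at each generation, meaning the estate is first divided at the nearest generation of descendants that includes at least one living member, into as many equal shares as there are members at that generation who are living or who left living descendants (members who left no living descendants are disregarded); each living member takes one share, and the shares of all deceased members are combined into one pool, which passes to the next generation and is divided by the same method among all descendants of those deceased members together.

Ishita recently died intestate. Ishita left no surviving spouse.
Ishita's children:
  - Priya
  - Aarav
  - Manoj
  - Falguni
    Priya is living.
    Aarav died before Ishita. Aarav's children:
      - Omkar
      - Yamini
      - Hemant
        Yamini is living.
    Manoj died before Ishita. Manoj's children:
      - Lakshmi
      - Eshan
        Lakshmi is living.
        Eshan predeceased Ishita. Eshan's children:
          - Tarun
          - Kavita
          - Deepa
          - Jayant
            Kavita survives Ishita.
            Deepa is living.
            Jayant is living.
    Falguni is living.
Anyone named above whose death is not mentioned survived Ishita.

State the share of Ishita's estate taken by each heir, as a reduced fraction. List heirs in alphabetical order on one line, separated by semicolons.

Deepa 1/40; Falguni 1/4; Hemant 1/10; Jayant 1/40; Kavita 1/40; Lakshmi 1/10; Omkar 1/10; Priya 1/4; Tarun 1/40; Yamini 1/10

There is no surviving spouse, so the entire estate passes to Ishita's descendants per capita at each generation.
At generation 1 (Priya, Aarav, Manoj, Falguni) there are 4 shares of (1)/4 = 1/4 each.
Living: Priya and Falguni — each takes 1/4.
Deceased: Aarav and Manoj. Their combined 1/2 is pooled and carried to generation 2.
At generation 2 (Omkar, Yamini, Hemant, Lakshmi, Eshan) there are 5 shares of (1/2)/5 = 1/10 each.
Living: Omkar, Yamini, Hemant, and Lakshmi — each takes 1/10.
Deceased: Eshan. That 1/10 share is carried to generation 3.
At generation 3 (Tarun, Kavita, Deepa, Jayant) there are 4 shares of (1/10)/4 = 1/40 each.
Living: Tarun, Kavita, Deepa, and Jayant — each takes 1/40.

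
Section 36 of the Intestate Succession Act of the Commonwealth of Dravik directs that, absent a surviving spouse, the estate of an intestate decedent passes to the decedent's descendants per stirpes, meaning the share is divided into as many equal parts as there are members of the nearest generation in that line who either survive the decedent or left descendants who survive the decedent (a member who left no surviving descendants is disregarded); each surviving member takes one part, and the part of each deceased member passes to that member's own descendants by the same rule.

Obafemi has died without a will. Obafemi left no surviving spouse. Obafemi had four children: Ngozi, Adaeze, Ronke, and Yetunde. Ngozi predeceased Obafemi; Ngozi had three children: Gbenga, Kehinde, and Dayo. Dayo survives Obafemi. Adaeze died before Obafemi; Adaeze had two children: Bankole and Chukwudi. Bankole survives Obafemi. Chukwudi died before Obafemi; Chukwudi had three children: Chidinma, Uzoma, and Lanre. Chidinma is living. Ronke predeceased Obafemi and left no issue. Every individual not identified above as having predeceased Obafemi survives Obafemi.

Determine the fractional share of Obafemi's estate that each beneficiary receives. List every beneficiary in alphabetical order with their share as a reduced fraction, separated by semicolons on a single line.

Bankole 1/6; Chidinma 1/18; Dayo 1/9; Gbenga 1/9; Kehinde 1/9; Lanre 1/18; Uzoma 1/18; Yetunde 1/3

There is no surviving spouse, so the entire estate passes to Obafemi's descendants per stirpes.
Ronke left no surviving issue, so that branch lapses and is disregarded.
The estate is divided into 3 equal shares of 1/3 among Ngozi, Adaeze, Yetunde.
Ngozi predeceased; the 1/3 allotted to Ngozi's branch passes to Ngozi's issue by representation.
The 1/3 is divided into 3 equal shares of 1/9 among Gbenga, Kehinde, Dayo.
Gbenga is living and takes 1/9.
Kehinde is living and takes 1/9.
Dayo is living and takes 1/9.
Adaeze predeceased; the 1/3 allotted to Adaeze's branch passes to Adaeze's issue by representation.
The 1/3 is divided into 2 equal shares of 1/6 among Bankole, Chukwudi.
Bankole is living and takes 1/6.
Chukwudi predeceased; the 1/6 allotted to Chukwudi's branch passes to Chukwudi's issue by representation.
The 1/6 is divided into 3 equal shares of 1/18 among Chidinma, Uzoma, Lanre.
Chidinma is living and takes 1/18.
Uzoma is living and takes 1/18.
Lanre is living and takes 1/18.
Yetunde is living and takes 1/3.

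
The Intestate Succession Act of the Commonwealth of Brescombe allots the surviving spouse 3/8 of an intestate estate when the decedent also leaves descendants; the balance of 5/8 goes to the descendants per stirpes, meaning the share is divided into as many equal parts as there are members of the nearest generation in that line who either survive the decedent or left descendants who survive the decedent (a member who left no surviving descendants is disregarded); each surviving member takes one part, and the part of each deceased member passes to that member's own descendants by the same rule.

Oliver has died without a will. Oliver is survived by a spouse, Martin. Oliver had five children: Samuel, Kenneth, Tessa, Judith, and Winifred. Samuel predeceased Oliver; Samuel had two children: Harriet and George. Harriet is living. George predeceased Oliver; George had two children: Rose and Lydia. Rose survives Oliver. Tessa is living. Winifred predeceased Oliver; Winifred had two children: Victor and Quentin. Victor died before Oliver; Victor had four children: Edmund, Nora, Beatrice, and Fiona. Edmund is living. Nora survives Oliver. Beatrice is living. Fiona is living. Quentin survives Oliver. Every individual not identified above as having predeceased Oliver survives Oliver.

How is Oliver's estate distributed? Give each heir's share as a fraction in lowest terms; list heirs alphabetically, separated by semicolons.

Beatrice 1/64; Edmund 1/64; Fiona 1/64; Harriet 1/16; Judith 1/8; Kenneth 1/8; Lydia 1/32; Martin 3/8; Nora 1/64; Quentin 1/16; Rose 1/32; Tessa 1/8

Martin, as surviving spouse, takes 3/8.
The remaining 5/8 passes to Oliver's descendants per stirpes.
The 5/8 is divided into 5 equal shares of 1/8 among Samuel, Kenneth, Tessa, Judith, Winifred.
Samuel predeceased; the 1/8 allotted to Samuel's branch passes to Samuel's issue by representation.
The 1/8 is divided into 2 equal shares of 1/16 among Harriet, George.
Harriet is living and takes 1/16.
George predeceased; the 1/16 allotted to George's branch passes to George's issue by representation.
The 1/16 is divided into 2 equal shares of 1/32 among Rose, Lydia.
Rose is living and takes 1/32.
Lydia is living and takes 1/32.
Kenneth is living and takes 1/8.
Tessa is living and takes 1/8.
Judith is living and takes 1/8.
Winifred predeceased; the 1/8 allotted to Winifred's branch passes to Winifred's issue by representation.
The 1/8 is divided into 2 equal shares of 1/16 among Victor, Quentin.
Victor predeceased; the 1/16 allotted to Victor's branch passes to Victor's issue by representation.
The 1/16 is divided into 4 equal shares of 1/64 among Edmund, Nora, Beatrice, Fiona.
Edmund is living and takes 1/64.
Nora is living and takes 1/64.
Beatrice is living and takes 1/64.
Fiona is living and takes 1/64.
Quentin is living and takes 1/16.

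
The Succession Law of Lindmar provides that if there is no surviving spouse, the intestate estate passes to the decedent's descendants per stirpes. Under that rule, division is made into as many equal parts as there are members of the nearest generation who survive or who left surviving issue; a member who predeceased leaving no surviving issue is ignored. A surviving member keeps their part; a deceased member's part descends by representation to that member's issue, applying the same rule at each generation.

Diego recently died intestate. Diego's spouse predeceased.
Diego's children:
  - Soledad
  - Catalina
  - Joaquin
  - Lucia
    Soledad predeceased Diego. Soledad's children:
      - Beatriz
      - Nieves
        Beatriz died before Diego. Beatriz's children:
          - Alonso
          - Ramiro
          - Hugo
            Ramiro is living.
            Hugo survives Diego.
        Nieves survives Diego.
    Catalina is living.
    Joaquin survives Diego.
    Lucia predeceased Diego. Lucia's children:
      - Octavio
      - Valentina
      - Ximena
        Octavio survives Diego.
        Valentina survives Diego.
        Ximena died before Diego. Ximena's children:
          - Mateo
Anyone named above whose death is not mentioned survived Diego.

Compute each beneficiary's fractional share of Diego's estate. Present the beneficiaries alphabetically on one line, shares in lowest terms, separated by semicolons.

Alonso 1/24; Catalina 1/4; Hugo 1/24; Joaquin 1/4; Mateo 1/12; Nieves 1/8; Octavio 1/12; Ramiro 1/24; Valentina 1/12

There is no surviving spouse, so the entire estate passes to Diego's descendants per stirpes.
The estate is divided into 4 equal shares of 1/4 among Soledad, Catalina, Joaquin, Lucia.
Soledad predeceased; the 1/4 allotted to Soledad's branch passes to Soledad's issue by representation.
The 1/4 is divided into 2 equal shares of 1/8 among Beatriz, Nieves.
Beatriz predeceased; the 1/8 allotted to Beatriz's branch passes to Beatriz's issue by representation.
The 1/8 is divided into 3 equal shares of 1/24 among Alonso, Ramiro, Hugo.
Alonso is living and takes 1/24.
Ramiro is living and takes 1/24.
Hugo is living and takes 1/24.
Nieves is living and takes 1/8.
Catalina is living and takes 1/4.
Joaquin is living and takes 1/4.
Lucia predeceased; the 1/4 allotted to Lucia's branch passes to Lucia's issue by representation.
The 1/4 is divided into 3 equal shares of 1/12 among Octavio, Valentina, Ximena.
Octavio is living and takes 1/12.
Valentina is living and takes 1/12.
Ximena predeceased; the 1/12 allotted to Ximena's branch passes to Ximena's issue by representation.
Mateo is the sole taker at this level and receives the full 1/12.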